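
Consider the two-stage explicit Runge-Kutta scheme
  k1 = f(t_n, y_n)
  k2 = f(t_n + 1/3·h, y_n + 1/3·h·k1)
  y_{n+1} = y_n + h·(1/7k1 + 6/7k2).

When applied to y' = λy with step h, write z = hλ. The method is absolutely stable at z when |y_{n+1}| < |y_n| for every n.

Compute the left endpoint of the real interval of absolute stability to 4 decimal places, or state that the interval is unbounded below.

With y'=λy (z=hλ):
  k1=λy_n ⇒ h·k1=z·y_n;  k2=λ(1+1/3z)y_n ⇒ h·k2=z(1+1/3z)y_n
  y_{n+1}/y_n = 1 + 1/7z + 6/7z(1+1/3z) = 1 + z + 2/7z²
  Hence R(z) = 1 + z + 2/7z².

Boundary: |R(x)|=1, x<0.
x=-1.66: |R|=0.1273
R=1: x+2/7x²=0 ⇒ x=−7/2=-3.5000; min R=1−1/(4·2/7)=0.1250>−1
Confirm numerically:
  x=-3.321: |R|=0.83015 <1
  x=-3.103: |R|=0.64803 <1
  x=-2.414: |R|=0.25097 <1
  x=-2.288: |R|=0.20770 <1
  x=-3.883: |R|=1.42491 >1
  x=-3.792: |R|=1.31636 >1
  x=-3.639: |R|=1.14452 >1
So |R|<1 on (-3.5000, 0).

z* = -3.5000.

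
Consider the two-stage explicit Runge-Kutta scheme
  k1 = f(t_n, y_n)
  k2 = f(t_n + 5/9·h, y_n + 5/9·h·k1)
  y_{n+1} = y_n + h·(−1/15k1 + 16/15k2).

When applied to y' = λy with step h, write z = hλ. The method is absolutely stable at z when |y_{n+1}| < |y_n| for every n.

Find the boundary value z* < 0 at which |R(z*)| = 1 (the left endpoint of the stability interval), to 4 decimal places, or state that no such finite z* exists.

left endpoint -1.6875.

With y'=λy (z=hλ):
  k1=λy_n ⇒ h·k1=z·y_n;  k2=λ(1+5/9z)y_n ⇒ h·k2=z(1+5/9z)y_n
  y_{n+1}/y_n = 1 − 1/15z + 16/15z(1+5/9z) = 1 + z + 16/27z²
  Hence R(z) = 1 + z + 16/27z².

Solve |R(x)|<1 on ℝ⁻.
x=-1.01: |R|=0.5945
R=1: x+16/27x²=0 ⇒ x=−27/16=-1.6875; min R=1−1/(4·16/27)=0.5781>−1
Confirm numerically:
  x=-1.415: |R|=0.77150 <1
  x=-1.219: |R|=0.66157 <1
  x=-1.111: |R|=0.62045 <1
  x=-1.896: |R|=1.23426 >1
  x=-1.846: |R|=1.17339 >1
Interval (-1.6875, 0).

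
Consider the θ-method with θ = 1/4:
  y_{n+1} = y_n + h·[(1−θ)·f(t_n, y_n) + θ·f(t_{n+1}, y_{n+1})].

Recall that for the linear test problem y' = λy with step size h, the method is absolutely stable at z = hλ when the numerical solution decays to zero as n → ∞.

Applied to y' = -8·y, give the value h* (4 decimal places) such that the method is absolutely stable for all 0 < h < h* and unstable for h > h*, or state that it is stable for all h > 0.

Test eqn y'=λy, z=hλ:
  y_{n+1} = y_n + z·[3/4·y_n + 1/4·y_{n+1}] ⇒ (1 − 1/4z)y_{n+1} = (1 + 3/4z)y_n
  Hence R(z) = (1 + 3/4z)/(1 − 1/4z).

Find x<0 with |R(x)|<1.
x=-1.73: |R|=0.2077
R=−1: 1+3/4x = −1+1/4x ⇒ -1/2x=2 ⇒ x=2/(-1/2)=-4.0000
Confirm numerically:
  x=-2.880: |R|=0.67442 <1
  x=-2.521: |R|=0.54639 <1
  x=-2.296: |R|=0.45870 <1
  x=-1.732: |R|=0.20865 <1
  x=-4.472: |R|=1.11143 >1
  x=-4.171: |R|=1.04186 >1
Interval (-4.0000, 0).

(-4.0000,0); λ=-8 ⇒ h* = (4)/8 = 0.5000.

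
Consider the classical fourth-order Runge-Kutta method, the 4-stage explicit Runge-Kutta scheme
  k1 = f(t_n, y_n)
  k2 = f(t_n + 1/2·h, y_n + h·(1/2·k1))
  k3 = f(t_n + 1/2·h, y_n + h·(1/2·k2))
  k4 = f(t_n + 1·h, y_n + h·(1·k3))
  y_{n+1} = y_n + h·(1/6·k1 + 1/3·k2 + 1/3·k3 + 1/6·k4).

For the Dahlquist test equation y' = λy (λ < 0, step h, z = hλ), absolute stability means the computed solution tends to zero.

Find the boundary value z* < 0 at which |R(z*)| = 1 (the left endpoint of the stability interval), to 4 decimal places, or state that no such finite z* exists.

Set f=λy, z=hλ:
  order 4, 4-stage ⇒ R(z)=1+z+z^2/2+z^3/6+z^4/24
  (e.g. R(-0.93)=0.39956, |R|=0.39956)

Solve |R(x)|<1 on ℝ⁻.
x=-0.93: |R|=0.3996
|R(-2.97)|=1.3161 |R(-2.61)|=0.7663 |R(-1.9)|=0.3048
Bisect:
  x_lo=-3.6795 |R|=3.4247  x_hi=-0.3675 |R|=0.6925
  mid=-2.02351 |R|=0.34145 →hi
  mid=-2.85152 |R|=1.10453 →lo
  mid=-2.43752 |R|=0.59037 →hi
  mid=-2.64452 |R|=0.80769 →hi
  mid=-2.74802 |R|=0.94524 →hi
  mid=-2.79977 |R|=1.02205 →lo
  mid=-2.77390 |R|=0.98295 →hi
  mid=-2.78683 |R|=1.00233 →lo
  ...
  [-2.78542,-2.78522] ⇒ x*=-2.7853
Interval (-2.7853, 0).

z* = -2.7853.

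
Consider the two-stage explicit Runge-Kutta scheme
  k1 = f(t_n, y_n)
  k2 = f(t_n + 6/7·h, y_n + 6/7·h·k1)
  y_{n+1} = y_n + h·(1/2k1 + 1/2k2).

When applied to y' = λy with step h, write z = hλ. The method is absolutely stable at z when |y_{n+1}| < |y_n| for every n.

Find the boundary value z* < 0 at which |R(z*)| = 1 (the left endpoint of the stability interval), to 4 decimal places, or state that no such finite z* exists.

left endpoint -2.3333.

Set f=λy, z=hλ:
  k1=λy_n ⇒ h·k1=z·y_n;  k2=λ(1+6/7z)y_n ⇒ h·k2=z(1+6/7z)y_n
  y_{n+1}/y_n = 1 + 1/2z + 1/2z(1+6/7z) = 1 + z + 3/7z²
  R(z) = 1 + z + 3/7z².

Find x<0 with |R(x)|<1.
x=-1.55: |R|=0.4796
R=1: x+3/7x²=0 ⇒ x=−7/3=-2.3333; min R=1−1/(4·3/7)=0.4167>−1
Confirm numerically:
  x=-1.926: |R|=0.66378 <1
  x=-1.800: |R|=0.58857 <1
  x=-1.548: |R|=0.47899 <1
  x=-2.639: |R|=1.34571 >1
  x=-2.504: |R|=1.18315 >1
  x=-2.357: |R|=1.02391 >1
Stable set (-2.3333, 0).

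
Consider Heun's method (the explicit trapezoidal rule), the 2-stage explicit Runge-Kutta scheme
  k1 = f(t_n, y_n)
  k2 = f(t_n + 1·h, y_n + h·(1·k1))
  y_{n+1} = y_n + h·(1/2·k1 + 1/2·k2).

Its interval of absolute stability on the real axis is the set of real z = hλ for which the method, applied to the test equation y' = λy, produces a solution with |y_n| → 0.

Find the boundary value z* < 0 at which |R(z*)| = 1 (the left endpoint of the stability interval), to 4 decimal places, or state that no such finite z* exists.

left endpoint -2.0000.

Set f=λy, z=hλ:
  order 2, 2-stage ⇒ R(z)=1+z+z^2/2
  (e.g. R(-0.44)=0.65680, |R|=0.65680)

Need |R(x)|<1, x<0.
x=-0.44: |R|=0.6568
|R(-2.33)|=1.3845 |R(-1.74)|=0.7738 |R(-1.57)|=0.6624
Bisect:
  x_lo=-2.8620 |R|=2.2335  x_hi=-0.3958 |R|=0.6825
  mid=-1.62892 |R|=0.69777 →hi
  mid=-2.24545 |R|=1.27558 →lo
  mid=-1.93719 |R|=0.93916 →hi
  mid=-2.09132 |R|=1.09549 →lo
  mid=-2.01425 |R|=1.01435 →lo
  mid=-1.97572 |R|=0.97601 →hi
  mid=-1.99499 |R|=0.99500 →hi
  mid=-2.00462 |R|=1.00463 →lo
  ...
  [-2.00010,-1.99995] ⇒ x*=-2.0000
Interval (-2.0000, 0).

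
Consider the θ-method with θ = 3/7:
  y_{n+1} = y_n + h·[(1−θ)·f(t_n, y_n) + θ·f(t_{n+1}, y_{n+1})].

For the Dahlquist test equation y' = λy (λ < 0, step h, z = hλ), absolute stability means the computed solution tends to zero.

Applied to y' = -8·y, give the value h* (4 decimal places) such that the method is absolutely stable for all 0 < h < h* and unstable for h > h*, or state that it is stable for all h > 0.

With y'=λy (z=hλ):
  y_{n+1} = y_n + z·[4/7·y_n + 3/7·y_{n+1}] ⇒ (1 − 3/7z)y_{n+1} = (1 + 4/7z)y_n
  Hence R(z) = (1 + 4/7z)/(1 − 3/7z).

Boundary: |R(x)|=1, x<0.
x=-1.48: |R|=0.0944
R=−1: 1+4/7x = −1+3/7x ⇒ -1/7x=2 ⇒ x=2/(-1/7)=-14.0000
Confirm numerically:
  x=-11.004: |R|=0.92512 <1
  x=-6.494: |R|=0.71656 <1
  x=-6.049: |R|=0.68382 <1
  x=-14.199: |R|=1.00401 >1
  x=-14.105: |R|=1.00213 >1
  x=-14.058: |R|=1.00118 >1
So |R|<1 on (-14.0000, 0).

(-14.0000,0); λ=-8 ⇒ h* = (14)/8 = 1.7500.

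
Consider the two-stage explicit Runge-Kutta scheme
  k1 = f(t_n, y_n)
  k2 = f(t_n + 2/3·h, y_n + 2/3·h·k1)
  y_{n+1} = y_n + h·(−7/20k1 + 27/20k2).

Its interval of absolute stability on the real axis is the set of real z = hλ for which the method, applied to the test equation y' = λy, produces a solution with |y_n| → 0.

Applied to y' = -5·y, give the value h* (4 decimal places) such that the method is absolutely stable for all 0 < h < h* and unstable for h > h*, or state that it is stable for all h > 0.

With y'=λy (z=hλ):
  k1=λy_n ⇒ h·k1=z·y_n;  k2=λ(1+2/3z)y_n ⇒ h·k2=z(1+2/3z)y_n
  y_{n+1}/y_n = 1 − 7/20z + 27/20z(1+2/3z) = 1 + z + 9/10z²
  ⇒ R(z) = 1 + z + 9/10z².

Boundary: |R(x)|=1, x<0.
x=-1.74: |R|=1.9848
R=1: x+9/10x²=0 ⇒ x=−10/9=-1.1111; min R=1−1/(4·9/10)=0.7222>−1
Confirm numerically:
  x=-0.973: |R|=0.87906 <1
  x=-0.820: |R|=0.78516 <1
  x=-0.504: |R|=0.72461 <1
  x=-1.308: |R|=1.23178 >1
  x=-1.266: |R|=1.17648 >1
  x=-1.216: |R|=1.11479 >1
So |R|<1 on (-1.1111, 0).

(-1.1111,0); λ=-5 ⇒ h* = (10/9)/5 = 0.2222.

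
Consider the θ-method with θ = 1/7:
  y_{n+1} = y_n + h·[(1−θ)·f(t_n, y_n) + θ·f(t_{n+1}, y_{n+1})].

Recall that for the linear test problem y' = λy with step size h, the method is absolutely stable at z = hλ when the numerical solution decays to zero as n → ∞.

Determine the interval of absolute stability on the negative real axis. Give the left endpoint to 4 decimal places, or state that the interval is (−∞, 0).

z∈(-2.8000,0).

With y'=λy (z=hλ):
  y_{n+1} = y_n + z·[6/7·y_n + 1/7·y_{n+1}] ⇒ (1 − 1/7z)y_{n+1} = (1 + 6/7z)y_n
  ⇒ R(z) = (1 + 6/7z)/(1 − 1/7z).

Find x<0 with |R(x)|<1.
x=-1.28: |R|=0.0821
R=−1: 1+6/7x = −1+1/7x ⇒ -5/7x=2 ⇒ x=2/(-5/7)=-2.8000
Confirm numerically:
  x=-2.497: |R|=0.84048 <1
  x=-1.356: |R|=0.13595 <1
  x=-1.354: |R|=0.13455 <1
  x=-1.276: |R|=0.07927 <1
  x=-3.376: |R|=1.27756 >1
  x=-3.031: |R|=1.11514 >1
  x=-2.910: |R|=1.05550 >1
Stable set (-2.8000, 0).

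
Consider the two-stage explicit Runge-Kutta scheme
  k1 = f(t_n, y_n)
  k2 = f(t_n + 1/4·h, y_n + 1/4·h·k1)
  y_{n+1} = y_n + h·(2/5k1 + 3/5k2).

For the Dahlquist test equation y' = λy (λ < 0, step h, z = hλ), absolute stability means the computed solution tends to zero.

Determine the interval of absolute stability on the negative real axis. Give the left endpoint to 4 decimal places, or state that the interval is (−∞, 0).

On y'=λy, z=hλ:
  k1=λy_n ⇒ h·k1=z·y_n;  k2=λ(1+1/4z)y_n ⇒ h·k2=z(1+1/4z)y_n
  y_{n+1}/y_n = 1 + 2/5z + 3/5z(1+1/4z) = 1 + z + 3/20z²
  so R(z) = 1 + z + 3/20z².

Solve |R(x)|<1 on ℝ⁻.
x=-1.66: |R|=0.2467
R=1: x+3/20x²=0 ⇒ x=−20/3=-6.6667; min R=1−1/(4·3/20)=-0.6667>−1
Confirm numerically:
  x=-5.010: |R|=0.24499 <1
  x=-4.731: |R|=0.37365 <1
  x=-2.995: |R|=0.64950 <1
  x=-2.990: |R|=0.64899 <1
  x=-7.108: |R|=1.47055 >1
  x=-7.010: |R|=1.36101 >1
  x=-6.749: |R|=1.08335 >1
Stable set (-6.6667, 0).

(-6.6667, 0).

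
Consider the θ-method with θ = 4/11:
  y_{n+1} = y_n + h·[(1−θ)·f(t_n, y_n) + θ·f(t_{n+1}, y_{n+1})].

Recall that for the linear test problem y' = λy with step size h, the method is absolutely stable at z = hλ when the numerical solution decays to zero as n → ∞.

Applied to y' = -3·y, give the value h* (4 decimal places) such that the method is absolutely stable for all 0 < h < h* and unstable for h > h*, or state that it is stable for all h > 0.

(-7.3333,0); λ=-3 ⇒ h* = (22/3)/3 = 2.4444.

Test eqn y'=λy, z=hλ:
  y_{n+1} = y_n + z·[7/11·y_n + 4/11·y_{n+1}] ⇒ (1 − 4/11z)y_{n+1} = (1 + 7/11z)y_n
  ⇒ R(z) = (1 + 7/11z)/(1 − 4/11z).

Solve |R(x)|<1 on ℝ⁻.
x=-1.68: |R|=0.0429
R=−1: 1+7/11x = −1+4/11x ⇒ -3/11x=2 ⇒ x=2/(-3/11)=-7.3333
Confirm numerically:
  x=-4.592: |R|=0.71997 <1
  x=-3.402: |R|=0.52072 <1
  x=-3.244: |R|=0.48832 <1
  x=-2.940: |R|=0.42091 <1
  x=-7.846: |R|=1.03629 >1
  x=-7.713: |R|=1.02721 >1
  x=-7.369: |R|=1.00264 >1
So |R|<1 on (-7.3333, 0).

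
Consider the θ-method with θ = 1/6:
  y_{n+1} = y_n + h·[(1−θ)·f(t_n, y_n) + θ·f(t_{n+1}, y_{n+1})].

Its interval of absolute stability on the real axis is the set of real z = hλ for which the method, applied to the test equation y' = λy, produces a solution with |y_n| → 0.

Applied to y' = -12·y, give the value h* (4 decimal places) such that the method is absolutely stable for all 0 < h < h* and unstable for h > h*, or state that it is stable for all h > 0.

With y'=λy (z=hλ):
  y_{n+1} = y_n + z·[5/6·y_n + 1/6·y_{n+1}] ⇒ (1 − 1/6z)y_{n+1} = (1 + 5/6z)y_n
  so R(z) = (1 + 5/6z)/(1 − 1/6z).

Solve |R(x)|<1 on ℝ⁻.
x=-1.51: |R|=0.2064
R=−1: 1+5/6x = −1+1/6x ⇒ -2/3x=2 ⇒ x=2/(-2/3)=-3.0000
Confirm numerically:
  x=-2.776: |R|=0.89790 <1
  x=-2.409: |R|=0.71887 <1
  x=-1.922: |R|=0.45569 <1
  x=-1.609: |R|=0.26876 <1
  x=-3.534: |R|=1.22404 >1
  x=-3.354: |R|=1.15138 >1
Stable set (-3.0000, 0).

(-3.0000,0); λ=-12 ⇒ h* = (3)/12 = 0.2500.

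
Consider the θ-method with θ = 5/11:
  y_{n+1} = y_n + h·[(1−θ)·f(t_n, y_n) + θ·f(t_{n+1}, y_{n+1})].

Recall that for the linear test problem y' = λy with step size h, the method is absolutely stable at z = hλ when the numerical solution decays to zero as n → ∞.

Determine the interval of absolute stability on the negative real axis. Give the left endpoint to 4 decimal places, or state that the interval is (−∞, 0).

(-22.0000, 0).

Set f=λy, z=hλ:
  y_{n+1} = y_n + z·[6/11·y_n + 5/11·y_{n+1}] ⇒ (1 − 5/11z)y_{n+1} = (1 + 6/11z)y_n
  so R(z) = (1 + 6/11z)/(1 − 5/11z).

Need |R(x)|<1, x<0.
x=-0.75: |R|=0.4407
R=−1: 1+6/11x = −1+5/11x ⇒ -1/11x=2 ⇒ x=2/(-1/11)=-22.0000
Confirm numerically:
  x=-18.682: |R|=0.96822 <1
  x=-17.002: |R|=0.94794 <1
  x=-15.174: |R|=0.92142 <1
  x=-14.795: |R|=0.91521 <1
  x=-22.414: |R|=1.00336 >1
So |R|<1 on (-22.0000, 0).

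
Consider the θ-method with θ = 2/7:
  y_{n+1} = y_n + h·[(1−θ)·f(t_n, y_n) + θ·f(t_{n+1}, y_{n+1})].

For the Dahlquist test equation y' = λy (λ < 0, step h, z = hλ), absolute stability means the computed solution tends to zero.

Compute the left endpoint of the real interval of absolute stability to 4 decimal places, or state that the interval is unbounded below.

On y'=λy, z=hλ:
  y_{n+1} = y_n + z·[5/7·y_n + 2/7·y_{n+1}] ⇒ (1 − 2/7z)y_{n+1} = (1 + 5/7z)y_n
  so R(z) = (1 + 5/7z)/(1 − 2/7z).

Find x<0 with |R(x)|<1.
x=-1.35: |R|=0.0258
R=−1: 1+5/7x = −1+2/7x ⇒ -3/7x=2 ⇒ x=2/(-3/7)=-4.6667
Confirm numerically:
  x=-4.571: |R|=0.98222 <1
  x=-4.553: |R|=0.97883 <1
  x=-2.832: |R|=0.56538 <1
  x=-5.177: |R|=1.08822 >1
  x=-4.996: |R|=1.05815 >1
Stable set (-4.6667, 0).

z* = -4.6667.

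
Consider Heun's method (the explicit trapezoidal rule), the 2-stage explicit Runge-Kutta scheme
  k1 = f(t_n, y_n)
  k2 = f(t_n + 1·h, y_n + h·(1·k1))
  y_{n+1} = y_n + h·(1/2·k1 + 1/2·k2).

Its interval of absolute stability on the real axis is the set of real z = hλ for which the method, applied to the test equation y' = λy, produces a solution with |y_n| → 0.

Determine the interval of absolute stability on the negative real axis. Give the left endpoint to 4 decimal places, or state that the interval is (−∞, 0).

On y'=λy, z=hλ:
  order 2, 2-stage ⇒ R(z)=1+z+z^2/2
  (e.g. R(-0.68)=0.55120, |R|=0.55120)

Boundary: |R(x)|=1, x<0.
x=-0.68: |R|=0.5512
|R(-2.39)|=1.4661 |R(-1.86)|=0.8698 |R(-0.88)|=0.5072
Bisect:
  x_lo=-2.6230 |R|=1.8171  x_hi=-0.2168 |R|=0.8067
  mid=-1.41990 |R|=0.58816 →hi
  mid=-2.02145 |R|=1.02168 →lo
  mid=-1.72067 |R|=0.75969 →hi
  mid=-1.87106 |R|=0.87937 →hi
  mid=-1.94626 |R|=0.94770 →hi
  mid=-1.98385 |R|=0.98398 →hi
  mid=-2.00265 |R|=1.00265 →lo
  ...
  [-2.00001,-1.99986] ⇒ x*=-2.0000
Interval (-2.0000, 0).

(-2.0000, 0).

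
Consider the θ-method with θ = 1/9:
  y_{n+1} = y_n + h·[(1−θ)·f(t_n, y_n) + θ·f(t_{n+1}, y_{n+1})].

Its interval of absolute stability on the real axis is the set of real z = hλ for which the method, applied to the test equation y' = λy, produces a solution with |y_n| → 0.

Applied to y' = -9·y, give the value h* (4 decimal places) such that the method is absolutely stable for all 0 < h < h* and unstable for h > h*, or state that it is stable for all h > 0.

Set f=λy, z=hλ:
  y_{n+1} = y_n + z·[8/9·y_n + 1/9·y_{n+1}] ⇒ (1 − 1/9z)y_{n+1} = (1 + 8/9z)y_n
  ⇒ R(z) = (1 + 8/9z)/(1 − 1/9z).

Find x<0 with |R(x)|<1.
x=-1.52: |R|=0.3004
R=−1: 1+8/9x = −1+1/9x ⇒ -7/9x=2 ⇒ x=2/(-7/9)=-2.5714
Confirm numerically:
  x=-2.178: |R|=0.75362 <1
  x=-1.816: |R|=0.51109 <1
  x=-1.303: |R|=0.13821 <1
  x=-3.030: |R|=1.26683 >1
  x=-2.882: |R|=1.18297 >1
  x=-2.760: |R|=1.11224 >1
Interval (-2.5714, 0).

(-2.5714,0); λ=-9 ⇒ h* = (18/7)/9 = 0.2857.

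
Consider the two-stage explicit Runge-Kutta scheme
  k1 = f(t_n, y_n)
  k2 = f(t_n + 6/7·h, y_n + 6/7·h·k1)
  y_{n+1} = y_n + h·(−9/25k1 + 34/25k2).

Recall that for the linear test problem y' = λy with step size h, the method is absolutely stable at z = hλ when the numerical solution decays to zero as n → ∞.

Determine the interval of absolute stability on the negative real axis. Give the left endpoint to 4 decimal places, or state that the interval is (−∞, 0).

Test eqn y'=λy, z=hλ:
  k1=λy_n ⇒ h·k1=z·y_n;  k2=λ(1+6/7z)y_n ⇒ h·k2=z(1+6/7z)y_n
  y_{n+1}/y_n = 1 − 9/25z + 34/25z(1+6/7z) = 1 + z + 204/175z²
  R(z) = 1 + z + 204/175z².

Find x<0 with |R(x)|<1.
x=-1.33: |R|=1.7320
R=1: x+204/175x²=0 ⇒ x=−175/204=-0.8578; min R=1−1/(4·204/175)=0.7855>−1
Confirm numerically:
  x=-0.608: |R|=0.82292 <1
  x=-0.459: |R|=0.78659 <1
  x=-0.435: |R|=0.78558 <1
  x=-1.280: |R|=1.62991 >1
  x=-1.084: |R|=1.28578 >1
  x=-0.880: |R|=1.02273 >1
So |R|<1 on (-0.8578, 0).

z∈(-0.8578,0).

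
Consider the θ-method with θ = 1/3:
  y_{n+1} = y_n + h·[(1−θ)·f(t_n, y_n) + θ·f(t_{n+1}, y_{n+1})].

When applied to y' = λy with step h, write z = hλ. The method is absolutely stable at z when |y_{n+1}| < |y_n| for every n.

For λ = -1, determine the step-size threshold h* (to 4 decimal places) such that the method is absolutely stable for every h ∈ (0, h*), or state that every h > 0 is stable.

With y'=λy (z=hλ):
  y_{n+1} = y_n + z·[2/3·y_n + 1/3·y_{n+1}] ⇒ (1 − 1/3z)y_{n+1} = (1 + 2/3z)y_n
  Hence R(z) = (1 + 2/3z)/(1 − 1/3z).

Need |R(x)|<1, x<0.
x=-1.76: |R|=0.1092
R=−1: 1+2/3x = −1+1/3x ⇒ -1/3x=2 ⇒ x=2/(-1/3)=-6.0000
Confirm numerically:
  x=-5.451: |R|=0.93504 <1
  x=-2.714: |R|=0.42492 <1
  x=-2.457: |R|=0.35074 <1
  x=-6.329: |R|=1.03527 >1
  x=-6.282: |R|=1.03038 >1
  x=-6.198: |R|=1.02153 >1
So |R|<1 on (-6.0000, 0).

(-6.0000,0); λ=-1 ⇒ h* = (6)/1 = 6.0000.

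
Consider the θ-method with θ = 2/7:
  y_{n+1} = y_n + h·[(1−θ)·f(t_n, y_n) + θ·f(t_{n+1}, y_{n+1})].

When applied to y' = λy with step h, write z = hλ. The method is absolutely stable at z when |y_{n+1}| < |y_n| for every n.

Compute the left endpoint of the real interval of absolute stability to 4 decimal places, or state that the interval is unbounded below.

Set f=λy, z=hλ:
  y_{n+1} = y_n + z·[5/7·y_n + 2/7·y_{n+1}] ⇒ (1 − 2/7z)y_{n+1} = (1 + 5/7z)y_n
  so R(z) = (1 + 5/7z)/(1 − 2/7z).

Find x<0 with |R(x)|<1.
x=-0.71: |R|=0.4097
R=−1: 1+5/7x = −1+2/7x ⇒ -3/7x=2 ⇒ x=2/(-3/7)=-4.6667
Confirm numerically:
  x=-4.329: |R|=0.93530 <1
  x=-4.164: |R|=0.90162 <1
  x=-3.977: |R|=0.86164 <1
  x=-3.266: |R|=0.68948 <1
  x=-5.194: |R|=1.09098 >1
  x=-5.122: |R|=1.07922 >1
Stable set (-4.6667, 0).

z* = -4.6667.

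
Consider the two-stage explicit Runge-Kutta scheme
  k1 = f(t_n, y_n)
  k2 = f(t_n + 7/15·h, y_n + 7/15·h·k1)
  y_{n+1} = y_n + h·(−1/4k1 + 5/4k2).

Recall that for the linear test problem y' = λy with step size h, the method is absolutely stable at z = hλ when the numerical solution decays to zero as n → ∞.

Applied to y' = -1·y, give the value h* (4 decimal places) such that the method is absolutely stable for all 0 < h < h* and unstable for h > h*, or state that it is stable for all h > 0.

Test eqn y'=λy, z=hλ:
  k1=λy_n ⇒ h·k1=z·y_n;  k2=λ(1+7/15z)y_n ⇒ h·k2=z(1+7/15z)y_n
  y_{n+1}/y_n = 1 − 1/4z + 5/4z(1+7/15z) = 1 + z + 7/12z²
  Hence R(z) = 1 + z + 7/12z².

Solve |R(x)|<1 on ℝ⁻.
x=-0.93: |R|=0.5745
R=1: x+7/12x²=0 ⇒ x=−12/7=-1.7143; min R=1−1/(4·7/12)=0.5714>−1
Confirm numerically:
  x=-1.535: |R|=0.83946 <1
  x=-1.056: |R|=0.59450 <1
  x=-0.732: |R|=0.58056 <1
  x=-2.057: |R|=1.41123 >1
  x=-2.025: |R|=1.36703 >1
So |R|<1 on (-1.7143, 0).

(-1.7143,0); λ=-1 ⇒ h* = (12/7)/1 = 1.7143.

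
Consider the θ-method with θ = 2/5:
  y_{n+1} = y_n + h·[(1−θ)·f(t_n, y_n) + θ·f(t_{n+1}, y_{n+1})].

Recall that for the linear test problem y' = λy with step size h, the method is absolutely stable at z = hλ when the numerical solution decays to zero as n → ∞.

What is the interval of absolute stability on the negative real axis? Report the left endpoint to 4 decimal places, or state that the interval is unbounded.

(-10.0000, 0).

On y'=λy, z=hλ:
  y_{n+1} = y_n + z·[3/5·y_n + 2/5·y_{n+1}] ⇒ (1 − 2/5z)y_{n+1} = (1 + 3/5z)y_n
  Hence R(z) = (1 + 3/5z)/(1 − 2/5z).

Find x<0 with |R(x)|<1.
x=-0.37: |R|=0.6777
R=−1: 1+3/5x = −1+2/5x ⇒ -1/5x=2 ⇒ x=2/(-1/5)=-10.0000
Confirm numerically:
  x=-8.561: |R|=0.93495 <1
  x=-5.750: |R|=0.74242 <1
  x=-5.469: |R|=0.71571 <1
  x=-10.552: |R|=1.02115 >1
  x=-10.149: |R|=1.00589 >1
Stable set (-10.0000, 0).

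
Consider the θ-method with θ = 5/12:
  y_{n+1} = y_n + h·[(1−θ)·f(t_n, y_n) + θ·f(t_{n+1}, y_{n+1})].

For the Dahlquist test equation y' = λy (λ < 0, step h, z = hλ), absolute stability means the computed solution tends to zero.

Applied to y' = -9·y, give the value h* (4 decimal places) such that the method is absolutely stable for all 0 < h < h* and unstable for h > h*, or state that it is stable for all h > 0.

(-12.0000,0); λ=-9 ⇒ h* = (12)/9 = 1.3333.

On y'=λy, z=hλ:
  y_{n+1} = y_n + z·[7/12·y_n + 5/12·y_{n+1}] ⇒ (1 − 5/12z)y_{n+1} = (1 + 7/12z)y_n
  so R(z) = (1 + 7/12z)/(1 − 5/12z).

Find x<0 with |R(x)|<1.
x=-1.78: |R|=0.0220
R=−1: 1+7/12x = −1+5/12x ⇒ -1/6x=2 ⇒ x=2/(-1/6)=-12.0000
Confirm numerically:
  x=-9.796: |R|=0.92771 <1
  x=-7.249: |R|=0.80305 <1
  x=-6.536: |R|=0.75542 <1
  x=-12.574: |R|=1.01533 >1
  x=-12.026: |R|=1.00072 >1
Stable set (-12.0000, 0).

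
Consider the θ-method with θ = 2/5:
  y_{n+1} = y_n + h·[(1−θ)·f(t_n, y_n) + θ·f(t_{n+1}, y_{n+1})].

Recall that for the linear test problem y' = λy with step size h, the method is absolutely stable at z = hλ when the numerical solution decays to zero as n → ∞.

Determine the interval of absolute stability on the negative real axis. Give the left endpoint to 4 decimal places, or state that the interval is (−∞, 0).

Set f=λy, z=hλ:
  y_{n+1} = y_n + z·[3/5·y_n + 2/5·y_{n+1}] ⇒ (1 − 2/5z)y_{n+1} = (1 + 3/5z)y_n
  Hence R(z) = (1 + 3/5z)/(1 − 2/5z).

Boundary: |R(x)|=1, x<0.
x=-1.35: |R|=0.1234
R=−1: 1+3/5x = −1+2/5x ⇒ -1/5x=2 ⇒ x=2/(-1/5)=-10.0000
Confirm numerically:
  x=-9.275: |R|=0.96921 <1
  x=-8.614: |R|=0.93765 <1
  x=-7.907: |R|=0.89944 <1
  x=-7.887: |R|=0.89829 <1
  x=-10.460: |R|=1.01775 >1
  x=-10.303: |R|=1.01183 >1
Interval (-10.0000, 0).

(-10.0000, 0).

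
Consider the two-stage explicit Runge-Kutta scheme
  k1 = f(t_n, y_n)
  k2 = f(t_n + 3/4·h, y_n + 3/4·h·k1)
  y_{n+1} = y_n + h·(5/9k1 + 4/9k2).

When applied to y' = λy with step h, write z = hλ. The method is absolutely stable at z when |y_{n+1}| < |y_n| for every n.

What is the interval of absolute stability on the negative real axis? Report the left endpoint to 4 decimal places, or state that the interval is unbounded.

Set f=λy, z=hλ:
  k1=λy_n ⇒ h·k1=z·y_n;  k2=λ(1+3/4z)y_n ⇒ h·k2=z(1+3/4z)y_n
  y_{n+1}/y_n = 1 + 5/9z + 4/9z(1+3/4z) = 1 + z + 1/3z²
  so R(z) = 1 + z + 1/3z².

Boundary: |R(x)|=1, x<0.
x=-1.62: |R|=0.2548
R=1: x+1/3x²=0 ⇒ x=−3=-3.0000; min R=1−1/(4·1/3)=0.2500>−1
Confirm numerically:
  x=-2.582: |R|=0.64024 <1
  x=-1.515: |R|=0.25007 <1
  x=-1.314: |R|=0.26153 <1
  x=-1.291: |R|=0.26456 <1
  x=-3.224: |R|=1.24073 >1
  x=-3.082: |R|=1.08424 >1
So |R|<1 on (-3.0000, 0).

z∈(-3.0000,0).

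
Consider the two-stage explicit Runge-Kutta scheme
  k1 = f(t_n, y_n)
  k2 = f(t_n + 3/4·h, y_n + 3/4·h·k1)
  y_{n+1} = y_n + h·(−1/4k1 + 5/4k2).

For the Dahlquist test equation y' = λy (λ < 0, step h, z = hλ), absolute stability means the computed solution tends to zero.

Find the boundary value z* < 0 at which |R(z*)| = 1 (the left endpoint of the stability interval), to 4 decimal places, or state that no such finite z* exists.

left endpoint -1.0667.

With y'=λy (z=hλ):
  k1=λy_n ⇒ h·k1=z·y_n;  k2=λ(1+3/4z)y_n ⇒ h·k2=z(1+3/4z)y_n
  y_{n+1}/y_n = 1 − 1/4z + 5/4z(1+3/4z) = 1 + z + 15/16z²
  Hence R(z) = 1 + z + 15/16z².

Need |R(x)|<1, x<0.
x=-0.71: |R|=0.7626
R=1: x+15/16x²=0 ⇒ x=−16/15=-1.0667; min R=1−1/(4·15/16)=0.7333>−1
Confirm numerically:
  x=-0.821: |R|=0.81091 <1
  x=-0.800: |R|=0.80000 <1
  x=-0.465: |R|=0.73771 <1
  x=-1.485: |R|=1.58240 >1
  x=-1.244: |R|=1.20681 >1
  x=-1.143: |R|=1.08180 >1
Interval (-1.0667, 0).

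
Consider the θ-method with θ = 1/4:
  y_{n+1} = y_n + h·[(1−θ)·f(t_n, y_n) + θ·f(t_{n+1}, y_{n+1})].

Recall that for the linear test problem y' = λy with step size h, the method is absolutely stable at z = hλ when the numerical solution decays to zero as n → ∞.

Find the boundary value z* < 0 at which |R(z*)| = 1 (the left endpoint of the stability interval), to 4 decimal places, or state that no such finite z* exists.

Test eqn y'=λy, z=hλ:
  y_{n+1} = y_n + z·[3/4·y_n + 1/4·y_{n+1}] ⇒ (1 − 1/4z)y_{n+1} = (1 + 3/4z)y_n
  so R(z) = (1 + 3/4z)/(1 − 1/4z).

Boundary: |R(x)|=1, x<0.
x=-1.2: |R|=0.0769
R=−1: 1+3/4x = −1+1/4x ⇒ -1/2x=2 ⇒ x=2/(-1/2)=-4.0000
Confirm numerically:
  x=-3.713: |R|=0.92558 <1
  x=-2.023: |R|=0.34352 <1
  x=-1.956: |R|=0.31363 <1
  x=-4.473: |R|=1.11165 >1
  x=-4.216: |R|=1.05258 >1
Interval (-4.0000, 0).

left endpoint -4.0000.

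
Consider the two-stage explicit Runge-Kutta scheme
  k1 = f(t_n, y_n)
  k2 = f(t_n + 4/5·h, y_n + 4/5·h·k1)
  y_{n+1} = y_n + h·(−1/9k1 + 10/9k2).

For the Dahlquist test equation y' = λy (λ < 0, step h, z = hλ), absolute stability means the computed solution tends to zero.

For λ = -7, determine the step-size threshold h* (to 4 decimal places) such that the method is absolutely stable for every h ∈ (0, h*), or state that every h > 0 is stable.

(-1.1250,0); λ=-7 ⇒ h* = (9/8)/7 = 0.1607.

On y'=λy, z=hλ:
  k1=λy_n ⇒ h·k1=z·y_n;  k2=λ(1+4/5z)y_n ⇒ h·k2=z(1+4/5z)y_n
  y_{n+1}/y_n = 1 − 1/9z + 10/9z(1+4/5z) = 1 + z + 8/9z²
  Hence R(z) = 1 + z + 8/9z².

Solve |R(x)|<1 on ℝ⁻.
x=-1.53: |R|=1.5508
R=1: x+8/9x²=0 ⇒ x=−9/8=-1.1250; min R=1−1/(4·8/9)=0.7188>−1
Confirm numerically:
  x=-1.017: |R|=0.90237 <1
  x=-0.925: |R|=0.83556 <1
  x=-0.493: |R|=0.72304 <1
  x=-1.628: |R|=1.72790 >1
  x=-1.338: |R|=1.25333 >1
  x=-1.153: |R|=1.02870 >1
Interval (-1.1250, 0).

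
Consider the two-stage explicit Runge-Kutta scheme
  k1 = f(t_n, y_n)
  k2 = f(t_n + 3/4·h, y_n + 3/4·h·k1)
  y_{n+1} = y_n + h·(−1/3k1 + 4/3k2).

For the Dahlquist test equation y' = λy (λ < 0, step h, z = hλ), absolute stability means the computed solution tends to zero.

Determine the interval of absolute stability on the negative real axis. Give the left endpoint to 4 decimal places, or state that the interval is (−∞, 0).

With y'=λy (z=hλ):
  k1=λy_n ⇒ h·k1=z·y_n;  k2=λ(1+3/4z)y_n ⇒ h·k2=z(1+3/4z)y_n
  y_{n+1}/y_n = 1 − 1/3z + 4/3z(1+3/4z) = 1 + z + z²
  Hence R(z) = 1 + z + z².

Solve |R(x)|<1 on ℝ⁻.
x=-1.68: |R|=2.1424
R=1: x+1x²=0 ⇒ x=−1=-1.0000; min R=1−1/(4·1)=0.7500>−1
Confirm numerically:
  x=-0.794: |R|=0.83644 <1
  x=-0.765: |R|=0.82022 <1
  x=-0.680: |R|=0.78240 <1
  x=-1.353: |R|=1.47761 >1
  x=-1.284: |R|=1.36466 >1
So |R|<1 on (-1.0000, 0).

(-1.0000, 0).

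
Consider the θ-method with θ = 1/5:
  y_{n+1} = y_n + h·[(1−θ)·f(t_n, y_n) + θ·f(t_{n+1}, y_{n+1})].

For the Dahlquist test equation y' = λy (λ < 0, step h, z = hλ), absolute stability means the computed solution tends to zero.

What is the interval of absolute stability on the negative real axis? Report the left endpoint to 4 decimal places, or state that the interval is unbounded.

On y'=λy, z=hλ:
  y_{n+1} = y_n + z·[4/5·y_n + 1/5·y_{n+1}] ⇒ (1 − 1/5z)y_{n+1} = (1 + 4/5z)y_n
  Hence R(z) = (1 + 4/5z)/(1 − 1/5z).

Need |R(x)|<1, x<0.
x=-0.62: |R|=0.4484
R=−1: 1+4/5x = −1+1/5x ⇒ -3/5x=2 ⇒ x=2/(-3/5)=-3.3333
Confirm numerically:
  x=-3.200: |R|=0.95122 <1
  x=-2.939: |R|=0.85099 <1
  x=-2.717: |R|=0.76040 <1
  x=-1.903: |R|=0.37839 <1
  x=-3.520: |R|=1.06573 >1
  x=-3.506: |R|=1.06090 >1
  x=-3.472: |R|=1.04910 >1
Stable set (-3.3333, 0).

(-3.3333, 0).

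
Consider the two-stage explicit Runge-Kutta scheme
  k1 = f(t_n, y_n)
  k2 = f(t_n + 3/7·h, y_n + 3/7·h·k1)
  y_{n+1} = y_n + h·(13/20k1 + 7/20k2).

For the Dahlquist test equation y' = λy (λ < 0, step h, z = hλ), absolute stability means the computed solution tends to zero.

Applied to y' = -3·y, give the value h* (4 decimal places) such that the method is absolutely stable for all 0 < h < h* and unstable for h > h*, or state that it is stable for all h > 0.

With y'=λy (z=hλ):
  k1=λy_n ⇒ h·k1=z·y_n;  k2=λ(1+3/7z)y_n ⇒ h·k2=z(1+3/7z)y_n
  y_{n+1}/y_n = 1 + 13/20z + 7/20z(1+3/7z) = 1 + z + 3/20z²
  ⇒ R(z) = 1 + z + 3/20z².

Find x<0 with |R(x)|<1.
x=-1.33: |R|=0.0647
R=1: x+3/20x²=0 ⇒ x=−20/3=-6.6667; min R=1−1/(4·3/20)=-0.6667>−1
Confirm numerically:
  x=-6.275: |R|=0.63134 <1
  x=-5.795: |R|=0.24230 <1
  x=-4.516: |R|=0.45686 <1
  x=-3.821: |R|=0.63099 <1
  x=-7.080: |R|=1.43896 >1
  x=-6.704: |R|=1.03754 >1
Stable set (-6.6667, 0).

(-6.6667,0); λ=-3 ⇒ h* = (20/3)/3 = 2.2222.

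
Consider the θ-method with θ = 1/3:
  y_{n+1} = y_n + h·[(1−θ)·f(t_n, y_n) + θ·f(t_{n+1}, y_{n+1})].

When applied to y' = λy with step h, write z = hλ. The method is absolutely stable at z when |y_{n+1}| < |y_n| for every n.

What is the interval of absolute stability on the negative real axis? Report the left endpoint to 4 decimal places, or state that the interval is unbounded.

z∈(-6.0000,0).

On y'=λy, z=hλ:
  y_{n+1} = y_n + z·[2/3·y_n + 1/3·y_{n+1}] ⇒ (1 − 1/3z)y_{n+1} = (1 + 2/3z)y_n
  Hence R(z) = (1 + 2/3z)/(1 − 1/3z).

Need |R(x)|<1, x<0.
x=-0.9: |R|=0.3077
R=−1: 1+2/3x = −1+1/3x ⇒ -1/3x=2 ⇒ x=2/(-1/3)=-6.0000
Confirm numerically:
  x=-5.817: |R|=0.97924 <1
  x=-5.690: |R|=0.96433 <1
  x=-5.479: |R|=0.93855 <1
  x=-6.319: |R|=1.03423 >1
  x=-6.068: |R|=1.00750 >1
Stable set (-6.0000, 0).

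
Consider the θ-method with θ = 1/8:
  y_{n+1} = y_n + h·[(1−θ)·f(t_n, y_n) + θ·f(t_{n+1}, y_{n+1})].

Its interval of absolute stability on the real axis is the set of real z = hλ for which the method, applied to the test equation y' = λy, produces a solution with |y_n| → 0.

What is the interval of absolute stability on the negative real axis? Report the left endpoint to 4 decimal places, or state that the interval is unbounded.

On y'=λy, z=hλ:
  y_{n+1} = y_n + z·[7/8·y_n + 1/8·y_{n+1}] ⇒ (1 − 1/8z)y_{n+1} = (1 + 7/8z)y_n
  Hence R(z) = (1 + 7/8z)/(1 − 1/8z).

Solve |R(x)|<1 on ℝ⁻.
x=-1.76: |R|=0.4426
R=−1: 1+7/8x = −1+1/8x ⇒ -3/4x=2 ⇒ x=2/(-3/4)=-2.6667
Confirm numerically:
  x=-2.247: |R|=0.75427 <1
  x=-1.715: |R|=0.41225 <1
  x=-1.164: |R|=0.01615 <1
  x=-3.056: |R|=1.21129 >1
  x=-2.729: |R|=1.03486 >1
Stable set (-2.6667, 0).

z∈(-2.6667,0).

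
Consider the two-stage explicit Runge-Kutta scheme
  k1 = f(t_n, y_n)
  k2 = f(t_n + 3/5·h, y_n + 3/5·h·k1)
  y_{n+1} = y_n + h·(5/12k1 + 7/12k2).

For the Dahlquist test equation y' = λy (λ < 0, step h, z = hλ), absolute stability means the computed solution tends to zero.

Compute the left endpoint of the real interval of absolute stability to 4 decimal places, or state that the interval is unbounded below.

z* = -2.8571.

Test eqn y'=λy, z=hλ:
  k1=λy_n ⇒ h·k1=z·y_n;  k2=λ(1+3/5z)y_n ⇒ h·k2=z(1+3/5z)y_n
  y_{n+1}/y_n = 1 + 5/12z + 7/12z(1+3/5z) = 1 + z + 7/20z²
  so R(z) = 1 + z + 7/20z².

Find x<0 with |R(x)|<1.
x=-1.69: |R|=0.3096
R=1: x+7/20x²=0 ⇒ x=−20/7=-2.8571; min R=1−1/(4·7/20)=0.2857>−1
Confirm numerically:
  x=-2.418: |R|=0.62835 <1
  x=-2.398: |R|=0.61464 <1
  x=-2.037: |R|=0.41528 <1
  x=-3.449: |R|=1.71446 >1
  x=-3.283: |R|=1.48933 >1
  x=-2.933: |R|=1.07787 >1
Stable set (-2.8571, 0).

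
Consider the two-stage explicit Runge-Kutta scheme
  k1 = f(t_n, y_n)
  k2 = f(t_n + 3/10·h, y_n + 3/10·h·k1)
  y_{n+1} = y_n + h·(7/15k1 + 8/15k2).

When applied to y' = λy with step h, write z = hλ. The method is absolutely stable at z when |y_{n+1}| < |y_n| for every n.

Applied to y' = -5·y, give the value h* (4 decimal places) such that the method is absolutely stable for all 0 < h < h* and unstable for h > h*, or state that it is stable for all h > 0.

(-6.2500,0); λ=-5 ⇒ h* = (25/4)/5 = 1.2500.

On y'=λy, z=hλ:
  k1=λy_n ⇒ h·k1=z·y_n;  k2=λ(1+3/10z)y_n ⇒ h·k2=z(1+3/10z)y_n
  y_{n+1}/y_n = 1 + 7/15z + 8/15z(1+3/10z) = 1 + z + 4/25z²
  so R(z) = 1 + z + 4/25z².

Solve |R(x)|<1 on ℝ⁻.
x=-0.36: |R|=0.6607
R=1: x+4/25x²=0 ⇒ x=−25/4=-6.2500; min R=1−1/(4·4/25)=-0.5625>−1
Confirm numerically:
  x=-5.975: |R|=0.73710 <1
  x=-3.953: |R|=0.45281 <1
  x=-3.573: |R|=0.53039 <1
  x=-3.119: |R|=0.56249 <1
  x=-6.764: |R|=1.55627 >1
  x=-6.283: |R|=1.03317 >1
So |R|<1 on (-6.2500, 0).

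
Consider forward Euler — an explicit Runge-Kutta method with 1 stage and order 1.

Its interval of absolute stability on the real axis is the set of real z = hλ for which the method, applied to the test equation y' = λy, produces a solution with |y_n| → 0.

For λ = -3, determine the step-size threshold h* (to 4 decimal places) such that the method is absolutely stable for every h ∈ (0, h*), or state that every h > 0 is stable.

(-2.0000,0); λ=-3 ⇒ h* = 0.6667.

Test eqn y'=λy, z=hλ:
  order 1, 1-stage ⇒ R(z)=1+z
  (e.g. R(-1.6)=-0.60000, |R|=0.60000)

Boundary: |R(x)|=1, x<0.
x=-1.6: |R|=0.6000
|R(-1.74)|=0.7400 |R(-1.48)|=0.4800 |R(-0.94)|=0.0600
Bisect:
  x_lo=-2.7008 |R|=1.7008  x_hi=-0.2101 |R|=0.7899
  mid=-1.45545 |R|=0.45545 →hi
  mid=-2.07814 |R|=1.07814 →lo
  mid=-1.76679 |R|=0.76679 →hi
  mid=-1.92247 |R|=0.92247 →hi
  mid=-2.00030 |R|=1.00030 →lo
  mid=-1.96139 |R|=0.96139 →hi
  mid=-1.98084 |R|=0.98084 →hi
  mid=-1.99057 |R|=0.99057 →hi
  mid=-1.99544 |R|=0.99544 →hi
  ...
  [-2.00015,-2.00000] ⇒ x*=-2.0000
Interval (-2.0000, 0).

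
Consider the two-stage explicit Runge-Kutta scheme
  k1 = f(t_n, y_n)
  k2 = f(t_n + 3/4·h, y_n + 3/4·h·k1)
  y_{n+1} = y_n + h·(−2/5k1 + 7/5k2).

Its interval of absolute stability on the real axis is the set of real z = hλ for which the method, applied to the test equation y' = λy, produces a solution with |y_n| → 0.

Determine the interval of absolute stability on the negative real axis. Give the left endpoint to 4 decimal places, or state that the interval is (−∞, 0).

Set f=λy, z=hλ:
  k1=λy_n ⇒ h·k1=z·y_n;  k2=λ(1+3/4z)y_n ⇒ h·k2=z(1+3/4z)y_n
  y_{n+1}/y_n = 1 − 2/5z + 7/5z(1+3/4z) = 1 + z + 21/20z²
  Hence R(z) = 1 + z + 21/20z².

Need |R(x)|<1, x<0.
x=-0.53: |R|=0.7649
R=1: x+21/20x²=0 ⇒ x=−20/21=-0.9524; min R=1−1/(4·21/20)=0.7619>−1
Confirm numerically:
  x=-0.916: |R|=0.96501 <1
  x=-0.763: |R|=0.84828 <1
  x=-0.485: |R|=0.76199 <1
  x=-1.473: |R|=1.80522 >1
  x=-1.251: |R|=1.39225 >1
  x=-1.168: |R|=1.26444 >1
So |R|<1 on (-0.9524, 0).

z∈(-0.9524,0).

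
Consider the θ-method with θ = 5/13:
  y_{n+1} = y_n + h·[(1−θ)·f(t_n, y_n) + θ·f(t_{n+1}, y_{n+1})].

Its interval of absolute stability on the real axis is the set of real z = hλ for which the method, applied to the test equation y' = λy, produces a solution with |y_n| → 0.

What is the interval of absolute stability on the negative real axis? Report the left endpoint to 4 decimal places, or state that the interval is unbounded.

z∈(-8.6667,0).

Set f=λy, z=hλ:
  y_{n+1} = y_n + z·[8/13·y_n + 5/13·y_{n+1}] ⇒ (1 − 5/13z)y_{n+1} = (1 + 8/13z)y_n
  ⇒ R(z) = (1 + 8/13z)/(1 − 5/13z).

Solve |R(x)|<1 on ℝ⁻.
x=-0.58: |R|=0.5258
R=−1: 1+8/13x = −1+5/13x ⇒ -3/13x=2 ⇒ x=2/(-3/13)=-8.6667
Confirm numerically:
  x=-8.234: |R|=0.97604 <1
  x=-6.364: |R|=0.84587 <1
  x=-6.166: |R|=0.82884 <1
  x=-5.035: |R|=0.71460 <1
  x=-9.216: |R|=1.02789 >1
  x=-8.947: |R|=1.01457 >1
  x=-8.733: |R|=1.00351 >1
So |R|<1 on (-8.6667, 0).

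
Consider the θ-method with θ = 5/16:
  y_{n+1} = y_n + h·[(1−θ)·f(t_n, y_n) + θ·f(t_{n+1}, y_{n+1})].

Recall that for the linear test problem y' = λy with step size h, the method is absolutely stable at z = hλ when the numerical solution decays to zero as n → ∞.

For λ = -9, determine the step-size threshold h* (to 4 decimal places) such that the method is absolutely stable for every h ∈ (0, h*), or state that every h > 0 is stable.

Test eqn y'=λy, z=hλ:
  y_{n+1} = y_n + z·[11/16·y_n + 5/16·y_{n+1}] ⇒ (1 − 5/16z)y_{n+1} = (1 + 11/16z)y_n
  ⇒ R(z) = (1 + 11/16z)/(1 − 5/16z).

Boundary: |R(x)|=1, x<0.
x=-0.87: |R|=0.3160
R=−1: 1+11/16x = −1+5/16x ⇒ -3/8x=2 ⇒ x=2/(-3/8)=-5.3333
Confirm numerically:
  x=-5.239: |R|=0.98659 <1
  x=-3.351: |R|=0.63688 <1
  x=-2.307: |R|=0.34055 <1
  x=-5.791: |R|=1.06108 >1
  x=-5.604: |R|=1.03689 >1
  x=-5.558: |R|=1.03078 >1
Interval (-5.3333, 0).

(-5.3333,0); λ=-9 ⇒ h* = (16/3)/9 = 0.5926.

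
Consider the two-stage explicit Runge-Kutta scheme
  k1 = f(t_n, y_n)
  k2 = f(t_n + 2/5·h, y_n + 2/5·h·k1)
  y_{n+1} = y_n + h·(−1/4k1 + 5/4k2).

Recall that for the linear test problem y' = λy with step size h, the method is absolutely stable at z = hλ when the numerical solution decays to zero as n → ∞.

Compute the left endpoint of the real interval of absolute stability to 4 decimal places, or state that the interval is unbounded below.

Set f=λy, z=hλ:
  k1=λy_n ⇒ h·k1=z·y_n;  k2=λ(1+2/5z)y_n ⇒ h·k2=z(1+2/5z)y_n
  y_{n+1}/y_n = 1 − 1/4z + 5/4z(1+2/5z) = 1 + z + 1/2z²
  Hence R(z) = 1 + z + 1/2z².

Need |R(x)|<1, x<0.
x=-0.96: |R|=0.5008
R=1: x+1/2x²=0 ⇒ x=−2=-2.0000; min R=1−1/(4·1/2)=0.5000>−1
Confirm numerically:
  x=-1.918: |R|=0.92136 <1
  x=-1.536: |R|=0.64365 <1
  x=-1.224: |R|=0.52509 <1
  x=-1.000: |R|=0.50000 <1
  x=-2.432: |R|=1.52531 >1
  x=-2.431: |R|=1.52388 >1
Interval (-2.0000, 0).

left endpoint -2.0000.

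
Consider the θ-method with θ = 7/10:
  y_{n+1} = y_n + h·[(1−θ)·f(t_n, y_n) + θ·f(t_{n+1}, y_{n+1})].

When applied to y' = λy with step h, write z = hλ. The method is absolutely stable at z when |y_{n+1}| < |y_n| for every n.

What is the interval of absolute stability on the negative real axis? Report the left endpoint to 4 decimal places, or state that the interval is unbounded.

unbounded; (−∞, 0).

On y'=λy, z=hλ:
  y_{n+1} = y_n + z·[3/10·y_n + 7/10·y_{n+1}] ⇒ (1 − 7/10z)y_{n+1} = (1 + 3/10z)y_n
  ⇒ R(z) = (1 + 3/10z)/(1 − 7/10z).

Solve |R(x)|<1 on ℝ⁻.
x=-1.11: |R|=0.3754
x=-2: |R|=0.1667
x=-10: |R|=0.2500
x=-100: |R|=0.4085
θ=7/10≥1/2 ⇒ |1+3/10x|<|1−7/10x| ∀x<0 ⇒ stable on all of ℝ⁻.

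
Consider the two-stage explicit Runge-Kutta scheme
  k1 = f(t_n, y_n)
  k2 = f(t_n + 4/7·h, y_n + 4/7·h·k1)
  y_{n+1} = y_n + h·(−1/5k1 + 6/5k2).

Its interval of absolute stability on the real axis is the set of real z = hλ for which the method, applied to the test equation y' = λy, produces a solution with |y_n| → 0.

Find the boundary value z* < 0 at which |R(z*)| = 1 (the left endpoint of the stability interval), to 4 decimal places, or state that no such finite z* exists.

z* = -1.4583.

On y'=λy, z=hλ:
  k1=λy_n ⇒ h·k1=z·y_n;  k2=λ(1+4/7z)y_n ⇒ h·k2=z(1+4/7z)y_n
  y_{n+1}/y_n = 1 − 1/5z + 6/5z(1+4/7z) = 1 + z + 24/35z²
  R(z) = 1 + z + 24/35z².

Boundary: |R(x)|=1, x<0.
x=-0.45: |R|=0.6889
R=1: x+24/35x²=0 ⇒ x=−35/24=-1.4583; min R=1−1/(4·24/35)=0.6354>−1
Confirm numerically:
  x=-1.292: |R|=0.85264 <1
  x=-1.186: |R|=0.77852 <1
  x=-0.695: |R|=0.63622 <1
  x=-1.854: |R|=1.50302 >1
  x=-1.803: |R|=1.42613 >1
  x=-1.784: |R|=1.39839 >1
Stable set (-1.4583, 0).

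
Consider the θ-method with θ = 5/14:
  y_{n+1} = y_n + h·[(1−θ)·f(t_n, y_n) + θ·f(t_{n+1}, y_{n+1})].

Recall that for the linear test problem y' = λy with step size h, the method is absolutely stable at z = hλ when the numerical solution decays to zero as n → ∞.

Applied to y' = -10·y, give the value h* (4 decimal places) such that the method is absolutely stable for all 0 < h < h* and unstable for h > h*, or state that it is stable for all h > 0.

Test eqn y'=λy, z=hλ:
  y_{n+1} = y_n + z·[9/14·y_n + 5/14·y_{n+1}] ⇒ (1 − 5/14z)y_{n+1} = (1 + 9/14z)y_n
  ⇒ R(z) = (1 + 9/14z)/(1 − 5/14z).

Need |R(x)|<1, x<0.
x=-0.46: |R|=0.6049
R=−1: 1+9/14x = −1+5/14x ⇒ -2/7x=2 ⇒ x=2/(-2/7)=-7.0000
Confirm numerically:
  x=-6.670: |R|=0.97212 <1
  x=-6.500: |R|=0.95699 <1
  x=-5.030: |R|=0.79872 <1
  x=-3.925: |R|=0.63420 <1
  x=-7.506: |R|=1.03928 >1
  x=-7.405: |R|=1.03175 >1
  x=-7.265: |R|=1.02106 >1
So |R|<1 on (-7.0000, 0).

(-7.0000,0); λ=-10 ⇒ h* = (7)/10 = 0.7000.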